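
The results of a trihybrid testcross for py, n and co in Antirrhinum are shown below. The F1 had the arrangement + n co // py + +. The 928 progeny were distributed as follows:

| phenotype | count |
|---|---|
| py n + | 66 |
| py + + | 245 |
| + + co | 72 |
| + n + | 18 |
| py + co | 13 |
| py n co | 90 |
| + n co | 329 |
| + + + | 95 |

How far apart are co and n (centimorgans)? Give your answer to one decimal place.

The two rarest classes, + n + and py + co, are the double crossovers. Comparing them with the parentals, only the co allele has switched, so co is the middle locus and the order is n – co – py.
Crossovers in the n–co interval produce the single-crossover classes + + co and py n + (72 + 66 = 138) plus the double crossovers (31).
RF(n–co) = (138 + 31) / 928 = 169/928 = 0.1821 → 18.2 centimorgans.

18.2 centimorgans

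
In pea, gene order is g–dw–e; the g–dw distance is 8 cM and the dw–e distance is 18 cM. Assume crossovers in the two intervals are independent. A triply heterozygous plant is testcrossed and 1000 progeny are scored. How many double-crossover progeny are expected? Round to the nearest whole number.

14

Map distances give recombination frequencies of 0.080 and 0.180 for the two intervals.
With no interference, expected double-crossover frequency = 0.080 × 0.180 = 0.01440.
Expected number = 0.01440 × 1000 = 14.40 ≈ 14.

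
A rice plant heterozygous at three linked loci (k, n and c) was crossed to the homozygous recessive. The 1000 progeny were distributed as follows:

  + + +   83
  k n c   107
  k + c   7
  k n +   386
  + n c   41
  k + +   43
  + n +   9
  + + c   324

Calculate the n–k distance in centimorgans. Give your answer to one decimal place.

The two most frequent reciprocal classes, + + c and k n +, are the parental types, so the F1 was + + c / k n +.
The two rarest classes, k + c and + n +, are the double crossovers. Comparing them with the parentals, only the k allele has switched, so k is the middle locus and the order is n – k – c.
Crossovers in the n–k interval produce the single-crossover classes + n c and k + + (41 + 43 = 84) plus the double crossovers (16).
RF(n–k) = (84 + 16) / 1000 = 100/1000 = 0.1000 → 10.0 centimorgans.

10.0 centimorgans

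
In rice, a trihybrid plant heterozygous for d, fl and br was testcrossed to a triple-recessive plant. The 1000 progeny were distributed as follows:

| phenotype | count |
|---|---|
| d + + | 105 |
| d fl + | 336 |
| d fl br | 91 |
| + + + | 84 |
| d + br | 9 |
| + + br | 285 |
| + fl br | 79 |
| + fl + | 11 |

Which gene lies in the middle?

The two most frequent reciprocal classes, d fl + and + + br, are the parental types, so the F1 was d fl + / + + br.
The two rarest classes, + fl + and d + br, are the double crossovers. Comparing them with the parentals, only the d allele has switched, so d is the middle locus and the order is br – d – fl.

d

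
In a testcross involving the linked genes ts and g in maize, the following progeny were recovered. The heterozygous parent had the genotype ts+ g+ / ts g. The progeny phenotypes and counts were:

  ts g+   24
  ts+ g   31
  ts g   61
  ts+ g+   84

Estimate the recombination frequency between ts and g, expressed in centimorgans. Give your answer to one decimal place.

The recombinant classes are ts+ g and ts g+: 31 + 24 = 55.
Recombination frequency = 55/200 = 0.2750 ≈ 27.5%, i.e. 27.5 centimorgans.

27.5 centimorgans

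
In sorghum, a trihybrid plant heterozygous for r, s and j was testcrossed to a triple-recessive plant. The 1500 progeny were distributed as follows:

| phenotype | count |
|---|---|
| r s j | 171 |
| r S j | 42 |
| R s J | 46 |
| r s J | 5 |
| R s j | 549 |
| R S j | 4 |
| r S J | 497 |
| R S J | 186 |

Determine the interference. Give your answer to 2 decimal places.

The two most frequent reciprocal classes, r S J and R s j, are the parental types, so the F1 was r S J / R s j.
The two rarest classes, r s J and R S j, are the double crossovers. Comparing them with the parentals, only the s allele has switched, so s is the middle locus and the order is j – s – r.
j–s: (88 + 9)/1500 = 0.0647; s–r: (357 + 9)/1500 = 0.2440.
Expected DCO frequency = 0.0647 × 0.2440 ≈ 0.01579; observed = 9/1500 ≈ 0.00600.
Coefficient of coincidence = 0.00600/0.01579 ≈ 0.38; interference = 1 − 0.38 = 0.62.

0.62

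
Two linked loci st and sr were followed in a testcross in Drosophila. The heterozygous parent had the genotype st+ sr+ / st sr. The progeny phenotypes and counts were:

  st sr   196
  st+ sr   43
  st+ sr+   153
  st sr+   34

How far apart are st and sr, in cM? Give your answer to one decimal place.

18.1 cM

The recombinant classes are st+ sr and st sr+: 43 + 34 = 77.
Recombination frequency = 77/426 = 0.1808 ≈ 18.1%, i.e. 18.1 cM.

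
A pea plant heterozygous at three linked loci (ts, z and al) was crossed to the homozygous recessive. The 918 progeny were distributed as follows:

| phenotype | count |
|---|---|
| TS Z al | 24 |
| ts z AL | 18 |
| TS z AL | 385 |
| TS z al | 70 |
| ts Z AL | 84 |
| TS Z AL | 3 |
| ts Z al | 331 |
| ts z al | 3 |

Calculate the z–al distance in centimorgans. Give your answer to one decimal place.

The two most frequent reciprocal classes, ts Z al and TS z AL, are the parental types, so the F1 was ts Z al / TS z AL.
The two rarest classes, ts z al and TS Z AL, are the double crossovers. Comparing them with the parentals, only the z allele has switched, so z is the middle locus and the order is al – z – ts.
Crossovers in the al–z interval produce the single-crossover classes ts Z AL and TS z al (84 + 70 = 154) plus the double crossovers (6).
RF(al–z) = (154 + 6) / 918 = 160/918 = 0.1743 → 17.4 centimorgans.

17.4 centimorgans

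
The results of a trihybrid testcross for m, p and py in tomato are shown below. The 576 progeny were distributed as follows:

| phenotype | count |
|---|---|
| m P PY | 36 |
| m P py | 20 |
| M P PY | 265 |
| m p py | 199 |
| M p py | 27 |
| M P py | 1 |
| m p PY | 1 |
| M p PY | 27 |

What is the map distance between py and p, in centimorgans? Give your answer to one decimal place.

8.5 centimorgans

The two most frequent reciprocal classes, M P PY and m p py, are the parental types, so the F1 was M P PY / m p py.
The two rarest classes, M P py and m p PY, are the double crossovers. Comparing them with the parentals, only the py allele has switched, so py is the middle locus and the order is m – py – p.
Crossovers in the py–p interval produce the single-crossover classes M p PY and m P py (27 + 20 = 47) plus the double crossovers (2).
RF(py–p) = (47 + 2) / 576 = 49/576 = 0.0851 → 8.5 centimorgans.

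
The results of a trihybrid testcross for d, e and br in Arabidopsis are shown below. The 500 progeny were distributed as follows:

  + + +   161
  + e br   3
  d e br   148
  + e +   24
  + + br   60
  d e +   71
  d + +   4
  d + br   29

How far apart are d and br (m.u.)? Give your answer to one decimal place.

The two most frequent reciprocal classes, + + + and d e br, are the parental types, so the F1 was + + + / d e br.
The two rarest classes, d + + and + e br, are the double crossovers. Comparing them with the parentals, only the d allele has switched, so d is the middle locus and the order is e – d – br.
Crossovers in the d–br interval produce the single-crossover classes + + br and d e + (60 + 71 = 131) plus the double crossovers (7).
RF(d–br) = (131 + 7) / 500 = 138/500 = 0.2760 → 27.6 m.u.

27.6 m.u.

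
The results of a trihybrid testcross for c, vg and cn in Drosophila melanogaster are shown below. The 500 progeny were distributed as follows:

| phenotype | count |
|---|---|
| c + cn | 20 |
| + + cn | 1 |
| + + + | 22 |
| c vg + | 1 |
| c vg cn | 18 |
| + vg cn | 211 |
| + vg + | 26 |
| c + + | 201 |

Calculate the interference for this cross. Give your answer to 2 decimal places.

The two most frequent reciprocal classes, c + + and + vg cn, are the parental types, so the F1 was c + + / + vg cn.
The two rarest classes, c vg + and + + cn, are the double crossovers. Comparing them with the parentals, only the vg allele has switched, so vg is the middle locus and the order is c – vg – cn.
c–vg: (40 + 2)/500 = 0.0840; vg–cn: (46 + 2)/500 = 0.0960.
Expected DCO frequency = 0.0840 × 0.0960 ≈ 0.00806; observed = 2/500 ≈ 0.00400.
Coefficient of coincidence = 0.00400/0.00806 ≈ 0.50; interference = 1 − 0.50 = 0.50.

0.50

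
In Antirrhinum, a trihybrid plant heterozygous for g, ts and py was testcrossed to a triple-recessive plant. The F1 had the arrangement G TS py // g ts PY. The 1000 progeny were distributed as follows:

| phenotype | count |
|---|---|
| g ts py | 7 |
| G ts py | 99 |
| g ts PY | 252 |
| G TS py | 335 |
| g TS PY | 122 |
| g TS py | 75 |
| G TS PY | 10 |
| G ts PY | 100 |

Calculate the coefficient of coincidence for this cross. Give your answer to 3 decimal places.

0.372

The two rarest classes, G TS PY and g ts py, are the double crossovers. Comparing them with the parentals, only the py allele has switched, so py is the middle locus and the order is ts – py – g.
ts–py: (221 + 17)/1000 = 0.2380; py–g: (175 + 17)/1000 = 0.1920.
Expected DCO frequency = 0.2380 × 0.1920 ≈ 0.04570; observed = 17/1000 ≈ 0.01700.
Coefficient of coincidence = 0.01700/0.04570 ≈ 0.372.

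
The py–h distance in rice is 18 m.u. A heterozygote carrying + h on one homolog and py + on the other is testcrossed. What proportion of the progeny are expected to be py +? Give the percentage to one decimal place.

41.0%

A map distance of 18 m.u. corresponds to a recombination frequency of 0.180.
The F1 is + h / py +, so py + is a parental gamete class with expected frequency (1 − r)/2 = 0.820/2 = 0.4100.
That is 0.4100 = 41.0% of the progeny.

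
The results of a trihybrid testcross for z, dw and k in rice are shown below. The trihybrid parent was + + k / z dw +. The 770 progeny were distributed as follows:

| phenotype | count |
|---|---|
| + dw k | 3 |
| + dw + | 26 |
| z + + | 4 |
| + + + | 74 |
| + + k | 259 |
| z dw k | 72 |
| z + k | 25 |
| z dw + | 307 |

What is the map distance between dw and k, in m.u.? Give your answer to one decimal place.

The two rarest classes, + dw k and z + +, are the double crossovers. Comparing them with the parentals, only the dw allele has switched, so dw is the middle locus and the order is k – dw – z.
Crossovers in the k–dw interval produce the single-crossover classes + + + and z dw k (74 + 72 = 146) plus the double crossovers (7).
RF(k–dw) = (146 + 7) / 770 = 153/770 = 0.1987 → 19.9 m.u.

19.9 m.u.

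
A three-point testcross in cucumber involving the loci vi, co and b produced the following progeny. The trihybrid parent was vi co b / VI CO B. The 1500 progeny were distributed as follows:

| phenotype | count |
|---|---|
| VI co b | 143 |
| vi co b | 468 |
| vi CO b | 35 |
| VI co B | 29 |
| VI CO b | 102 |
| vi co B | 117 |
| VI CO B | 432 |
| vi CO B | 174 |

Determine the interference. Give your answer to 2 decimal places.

0.11

The two rarest classes, vi CO b and VI co B, are the double crossovers. Comparing them with the parentals, only the co allele has switched, so co is the middle locus and the order is b – co – vi.
b–co: (219 + 64)/1500 = 0.1887; co–vi: (317 + 64)/1500 = 0.2540.
Expected DCO frequency = 0.1887 × 0.2540 ≈ 0.04793; observed = 64/1500 ≈ 0.04267.
Coefficient of coincidence = 0.04267/0.04793 ≈ 0.89; interference = 1 − 0.89 = 0.11.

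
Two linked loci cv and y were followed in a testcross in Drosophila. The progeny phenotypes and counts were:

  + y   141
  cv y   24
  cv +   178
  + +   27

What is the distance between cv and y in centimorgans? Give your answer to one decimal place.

The two most frequent classes, + y (141) and cv + (178), are the parental types, so the F1 was + y / cv +.
The recombinant classes are + + and cv y: 27 + 24 = 51.
Recombination frequency = 51/370 = 0.1378 ≈ 13.8%, i.e. 13.8 centimorgans.

13.8 centimorgans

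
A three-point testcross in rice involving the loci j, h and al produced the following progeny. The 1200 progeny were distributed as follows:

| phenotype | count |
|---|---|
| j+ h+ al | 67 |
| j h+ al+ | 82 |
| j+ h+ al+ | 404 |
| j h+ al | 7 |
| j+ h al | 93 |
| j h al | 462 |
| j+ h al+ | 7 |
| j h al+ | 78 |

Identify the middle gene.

The two most frequent reciprocal classes, j h al and j+ h+ al+, are the parental types, so the F1 was j h al / j+ h+ al+.
The two rarest classes, j h+ al and j+ h al+, are the double crossovers. Comparing them with the parentals, only the h allele has switched, so h is the middle locus and the order is j – h – al.

h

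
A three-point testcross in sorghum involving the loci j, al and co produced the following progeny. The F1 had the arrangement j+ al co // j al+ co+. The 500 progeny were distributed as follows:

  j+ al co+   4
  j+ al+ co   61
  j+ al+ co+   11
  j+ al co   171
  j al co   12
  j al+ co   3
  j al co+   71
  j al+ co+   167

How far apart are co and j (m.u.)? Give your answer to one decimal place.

The two rarest classes, j+ al co+ and j al+ co, are the double crossovers. Comparing them with the parentals, only the co allele has switched, so co is the middle locus and the order is al – co – j.
Crossovers in the co–j interval produce the single-crossover classes j al co and j+ al+ co+ (12 + 11 = 23) plus the double crossovers (7).
RF(co–j) = (23 + 7) / 500 = 30/500 = 0.0600 → 6.0 m.u.

6.0 m.u.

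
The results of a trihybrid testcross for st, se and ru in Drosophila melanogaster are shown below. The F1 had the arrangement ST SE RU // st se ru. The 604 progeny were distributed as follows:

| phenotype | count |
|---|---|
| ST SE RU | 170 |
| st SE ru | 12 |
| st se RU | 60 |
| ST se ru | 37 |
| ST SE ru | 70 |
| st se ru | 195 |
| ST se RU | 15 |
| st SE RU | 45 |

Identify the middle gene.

The two rarest classes, ST se RU and st SE ru, are the double crossovers. Comparing them with the parentals, only the se allele has switched, so se is the middle locus and the order is st – se – ru.

se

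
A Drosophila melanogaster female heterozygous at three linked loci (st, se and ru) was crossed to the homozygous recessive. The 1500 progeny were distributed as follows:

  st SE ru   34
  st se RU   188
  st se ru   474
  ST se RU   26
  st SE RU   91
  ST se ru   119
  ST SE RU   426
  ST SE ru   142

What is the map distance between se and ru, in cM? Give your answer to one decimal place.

The two most frequent reciprocal classes, ST SE RU and st se ru, are the parental types, so the F1 was ST SE RU / st se ru.
The two rarest classes, ST se RU and st SE ru, are the double crossovers. Comparing them with the parentals, only the se allele has switched, so se is the middle locus and the order is st – se – ru.
Crossovers in the se–ru interval produce the single-crossover classes ST SE ru and st se RU (142 + 188 = 330) plus the double crossovers (60).
RF(se–ru) = (330 + 60) / 1500 = 390/1500 = 0.2600 → 26.0 cM.

26.0 cM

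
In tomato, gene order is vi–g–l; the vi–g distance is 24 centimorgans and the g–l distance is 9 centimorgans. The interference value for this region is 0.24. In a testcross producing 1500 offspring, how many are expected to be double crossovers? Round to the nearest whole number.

25

Map distances give recombination frequencies of 0.240 and 0.090 for the two intervals.
With interference 0.24 (so coincidence = 0.76), expected double-crossover frequency = 0.240 × 0.090 × 0.76 = 0.01642.
Expected number = 0.01642 × 1500 = 24.62 ≈ 25.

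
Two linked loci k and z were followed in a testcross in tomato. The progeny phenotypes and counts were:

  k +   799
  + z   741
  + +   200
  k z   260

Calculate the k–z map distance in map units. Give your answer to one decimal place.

23.0 map units

The two most frequent classes, + z (741) and k + (799), are the parental types, so the F1 was + z / k +.
The recombinant classes are + + and k z: 200 + 260 = 460.
Recombination frequency = 460/2000 = 0.2300 ≈ 23.0%, i.e. 23.0 map units.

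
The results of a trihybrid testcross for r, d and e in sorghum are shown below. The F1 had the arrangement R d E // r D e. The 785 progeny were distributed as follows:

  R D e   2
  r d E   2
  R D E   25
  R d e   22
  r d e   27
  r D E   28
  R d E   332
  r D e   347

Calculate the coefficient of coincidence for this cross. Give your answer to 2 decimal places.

1.04

The two rarest classes, r d E and R D e, are the double crossovers. Comparing them with the parentals, only the r allele has switched, so r is the middle locus and the order is e – r – d.
e–r: (50 + 4)/785 = 0.0688; r–d: (52 + 4)/785 = 0.0713.
Expected DCO frequency = 0.0688 × 0.0713 ≈ 0.00491; observed = 4/785 ≈ 0.00510.
Coefficient of coincidence = 0.00510/0.00491 ≈ 1.04.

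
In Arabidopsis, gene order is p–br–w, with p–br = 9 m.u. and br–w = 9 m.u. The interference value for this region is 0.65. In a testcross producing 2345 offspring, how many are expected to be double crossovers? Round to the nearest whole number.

7

Map distances give recombination frequencies of 0.090 and 0.090 for the two intervals.
With interference 0.65 (so coincidence = 0.35), expected double-crossover frequency = 0.090 × 0.090 × 0.35 = 0.00283.
Expected number = 0.00283 × 2345 = 6.65 ≈ 7.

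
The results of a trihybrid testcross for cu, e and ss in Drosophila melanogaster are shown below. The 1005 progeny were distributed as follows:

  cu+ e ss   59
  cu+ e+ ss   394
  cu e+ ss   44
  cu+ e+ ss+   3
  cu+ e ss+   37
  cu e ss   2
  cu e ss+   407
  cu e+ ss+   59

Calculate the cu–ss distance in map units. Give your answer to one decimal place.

8.6 map units

The two most frequent reciprocal classes, cu+ e+ ss and cu e ss+, are the parental types, so the F1 was cu+ e+ ss / cu e ss+.
The two rarest classes, cu+ e+ ss+ and cu e ss, are the double crossovers. Comparing them with the parentals, only the ss allele has switched, so ss is the middle locus and the order is e – ss – cu.
Crossovers in the ss–cu interval produce the single-crossover classes cu e+ ss and cu+ e ss+ (44 + 37 = 81) plus the double crossovers (5).
RF(ss–cu) = (81 + 5) / 1005 = 86/1005 = 0.0856 → 8.6 map units.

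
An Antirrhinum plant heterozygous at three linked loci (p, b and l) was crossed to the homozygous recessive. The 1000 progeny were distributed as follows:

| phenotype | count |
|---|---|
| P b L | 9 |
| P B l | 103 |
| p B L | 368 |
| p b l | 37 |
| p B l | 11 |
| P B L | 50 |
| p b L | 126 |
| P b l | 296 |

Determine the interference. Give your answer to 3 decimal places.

0.249

The two most frequent reciprocal classes, p B L and P b l, are the parental types, so the F1 was p B L / P b l.
The two rarest classes, p B l and P b L, are the double crossovers. Comparing them with the parentals, only the l allele has switched, so l is the middle locus and the order is b – l – p.
b–l: (229 + 20)/1000 = 0.2490; l–p: (87 + 20)/1000 = 0.1070.
Expected DCO frequency = 0.2490 × 0.1070 ≈ 0.02664; observed = 20/1000 ≈ 0.02000.
Coefficient of coincidence = 0.02000/0.02664 ≈ 0.751; interference = 1 − 0.751 = 0.249.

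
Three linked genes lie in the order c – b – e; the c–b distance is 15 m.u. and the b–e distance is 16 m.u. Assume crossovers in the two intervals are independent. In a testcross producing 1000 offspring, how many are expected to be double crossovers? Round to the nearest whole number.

Map distances give recombination frequencies of 0.150 and 0.160 for the two intervals.
With no interference, expected double-crossover frequency = 0.150 × 0.160 = 0.02400.
Expected number = 0.02400 × 1000 = 24.00 ≈ 24.

24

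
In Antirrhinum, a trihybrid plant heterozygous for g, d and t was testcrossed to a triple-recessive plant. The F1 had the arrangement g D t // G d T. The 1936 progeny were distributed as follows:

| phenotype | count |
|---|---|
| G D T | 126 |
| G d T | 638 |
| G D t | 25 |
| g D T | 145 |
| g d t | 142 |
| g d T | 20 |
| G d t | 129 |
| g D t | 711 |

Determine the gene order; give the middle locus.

The two rarest classes, G D t and g d T, are the double crossovers. Comparing them with the parentals, only the g allele has switched, so g is the middle locus and the order is t – g – d.

g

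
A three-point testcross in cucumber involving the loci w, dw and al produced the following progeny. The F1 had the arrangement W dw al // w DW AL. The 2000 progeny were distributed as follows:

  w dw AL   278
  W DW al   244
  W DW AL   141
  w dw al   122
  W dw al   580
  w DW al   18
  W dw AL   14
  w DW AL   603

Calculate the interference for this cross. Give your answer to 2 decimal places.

0.61

The two rarest classes, W dw AL and w DW al, are the double crossovers. Comparing them with the parentals, only the al allele has switched, so al is the middle locus and the order is dw – al – w.
dw–al: (522 + 32)/2000 = 0.2770; al–w: (263 + 32)/2000 = 0.1475.
Expected DCO frequency = 0.2770 × 0.1475 ≈ 0.04086; observed = 32/2000 ≈ 0.01600.
Coefficient of coincidence = 0.01600/0.04086 ≈ 0.39; interference = 1 − 0.39 = 0.61.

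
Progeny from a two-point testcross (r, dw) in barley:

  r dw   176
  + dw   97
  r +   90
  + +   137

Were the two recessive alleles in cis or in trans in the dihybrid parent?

The two most frequent classes are + + (137) and r dw (176); these are the parental (non-recombinant) types.
So the F1 carried + + on one chromosome and r dw on the other — the recessive alleles are on the same chromosome (cis / coupling).

cis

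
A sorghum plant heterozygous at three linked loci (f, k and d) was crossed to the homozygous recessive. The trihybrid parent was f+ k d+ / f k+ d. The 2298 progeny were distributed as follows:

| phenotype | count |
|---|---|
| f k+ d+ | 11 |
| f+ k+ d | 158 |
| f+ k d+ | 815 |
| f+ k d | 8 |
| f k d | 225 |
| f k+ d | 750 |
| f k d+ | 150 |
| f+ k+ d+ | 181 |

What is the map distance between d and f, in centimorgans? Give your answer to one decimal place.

The two rarest classes, f+ k d and f k+ d+, are the double crossovers. Comparing them with the parentals, only the d allele has switched, so d is the middle locus and the order is f – d – k.
Crossovers in the f–d interval produce the single-crossover classes f k d+ and f+ k+ d (150 + 158 = 308) plus the double crossovers (19).
RF(f–d) = (308 + 19) / 2298 = 327/2298 = 0.1423 → 14.2 centimorgans.

14.2 centimorgans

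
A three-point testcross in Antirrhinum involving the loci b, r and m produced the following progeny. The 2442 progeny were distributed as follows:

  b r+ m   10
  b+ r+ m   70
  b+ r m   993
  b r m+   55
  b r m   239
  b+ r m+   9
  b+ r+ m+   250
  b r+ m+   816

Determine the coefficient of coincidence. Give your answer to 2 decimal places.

The two most frequent reciprocal classes, b r+ m+ and b+ r m, are the parental types, so the F1 was b r+ m+ / b+ r m.
The two rarest classes, b r+ m and b+ r m+, are the double crossovers. Comparing them with the parentals, only the m allele has switched, so m is the middle locus and the order is b – m – r.
b–m: (489 + 19)/2442 = 0.2080; m–r: (125 + 19)/2442 = 0.0590.
Expected DCO frequency = 0.2080 × 0.0590 ≈ 0.01227; observed = 19/2442 ≈ 0.00778.
Coefficient of coincidence = 0.00778/0.01227 ≈ 0.63.

0.63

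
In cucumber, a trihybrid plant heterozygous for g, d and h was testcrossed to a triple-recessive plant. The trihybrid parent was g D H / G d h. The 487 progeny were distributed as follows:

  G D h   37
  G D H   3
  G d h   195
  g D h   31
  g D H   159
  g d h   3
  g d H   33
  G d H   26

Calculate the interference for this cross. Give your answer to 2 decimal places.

The two rarest classes, G D H and g d h, are the double crossovers. Comparing them with the parentals, only the g allele has switched, so g is the middle locus and the order is h – g – d.
h–g: (57 + 6)/487 = 0.1294; g–d: (70 + 6)/487 = 0.1561.
Expected DCO frequency = 0.1294 × 0.1561 ≈ 0.02020; observed = 6/487 ≈ 0.01232.
Coefficient of coincidence = 0.01232/0.02020 ≈ 0.61; interference = 1 − 0.61 = 0.39.

0.39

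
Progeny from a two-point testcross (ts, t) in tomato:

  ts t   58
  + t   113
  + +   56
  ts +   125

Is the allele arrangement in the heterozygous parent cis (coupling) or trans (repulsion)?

The two most frequent classes are + t (113) and ts + (125); these are the parental (non-recombinant) types.
So the F1 carried + t on one chromosome and ts + on the other — the recessive alleles are on opposite chromosomes (trans / repulsion).

trans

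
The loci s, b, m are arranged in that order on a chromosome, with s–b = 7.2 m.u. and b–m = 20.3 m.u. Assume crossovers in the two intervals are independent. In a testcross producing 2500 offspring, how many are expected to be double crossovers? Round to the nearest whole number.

37

Map distances give recombination frequencies of 0.072 and 0.203 for the two intervals.
With no interference, expected double-crossover frequency = 0.072 × 0.203 = 0.01462.
Expected number = 0.01462 × 2500 = 36.54 ≈ 37.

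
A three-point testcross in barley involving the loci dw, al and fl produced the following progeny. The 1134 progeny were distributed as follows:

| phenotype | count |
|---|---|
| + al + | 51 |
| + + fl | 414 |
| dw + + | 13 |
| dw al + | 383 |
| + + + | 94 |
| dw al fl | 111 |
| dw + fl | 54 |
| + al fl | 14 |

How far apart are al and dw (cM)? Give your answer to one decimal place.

11.6 cM

The two most frequent reciprocal classes, dw al + and + + fl, are the parental types, so the F1 was dw al + / + + fl.
The two rarest classes, dw + + and + al fl, are the double crossovers. Comparing them with the parentals, only the al allele has switched, so al is the middle locus and the order is fl – al – dw.
Crossovers in the al–dw interval produce the single-crossover classes + al + and dw + fl (51 + 54 = 105) plus the double crossovers (27).
RF(al–dw) = (105 + 27) / 1134 = 132/1134 = 0.1164 → 11.6 cM.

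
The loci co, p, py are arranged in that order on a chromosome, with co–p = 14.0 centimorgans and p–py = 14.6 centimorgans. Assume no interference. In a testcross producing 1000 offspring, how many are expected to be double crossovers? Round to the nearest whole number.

20

Map distances give recombination frequencies of 0.140 and 0.146 for the two intervals.
With no interference, expected double-crossover frequency = 0.140 × 0.146 = 0.02044.
Expected number = 0.02044 × 1000 = 20.44 ≈ 20.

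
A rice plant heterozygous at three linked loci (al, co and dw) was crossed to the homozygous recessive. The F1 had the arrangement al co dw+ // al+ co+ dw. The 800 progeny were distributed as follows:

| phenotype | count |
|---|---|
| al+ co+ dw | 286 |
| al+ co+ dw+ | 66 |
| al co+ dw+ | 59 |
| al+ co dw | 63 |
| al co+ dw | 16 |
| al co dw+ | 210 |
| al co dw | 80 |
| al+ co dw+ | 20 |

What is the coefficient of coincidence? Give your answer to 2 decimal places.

1.00

The two rarest classes, al+ co dw+ and al co+ dw, are the double crossovers. Comparing them with the parentals, only the al allele has switched, so al is the middle locus and the order is co – al – dw.
co–al: (122 + 36)/800 = 0.1975; al–dw: (146 + 36)/800 = 0.2275.
Expected DCO frequency = 0.1975 × 0.2275 ≈ 0.04493; observed = 36/800 ≈ 0.04500.
Coefficient of coincidence = 0.04500/0.04493 ≈ 1.00.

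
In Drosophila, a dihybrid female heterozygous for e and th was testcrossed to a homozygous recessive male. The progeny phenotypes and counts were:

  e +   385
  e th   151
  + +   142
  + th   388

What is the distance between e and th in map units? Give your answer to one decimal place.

27.5 map units

The two most frequent classes, + th (388) and e + (385), are the parental types, so the F1 was + th / e +.
The recombinant classes are + + and e th: 142 + 151 = 293.
Recombination frequency = 293/1066 = 0.2749 ≈ 27.5%, i.e. 27.5 map units.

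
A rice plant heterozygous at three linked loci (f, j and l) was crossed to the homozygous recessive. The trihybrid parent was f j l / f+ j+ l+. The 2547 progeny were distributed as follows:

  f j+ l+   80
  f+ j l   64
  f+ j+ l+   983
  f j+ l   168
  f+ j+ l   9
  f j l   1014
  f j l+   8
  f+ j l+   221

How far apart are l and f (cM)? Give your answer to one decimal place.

6.3 cM

The two rarest classes, f j l+ and f+ j+ l, are the double crossovers. Comparing them with the parentals, only the l allele has switched, so l is the middle locus and the order is f – l – j.
Crossovers in the f–l interval produce the single-crossover classes f+ j l and f j+ l+ (64 + 80 = 144) plus the double crossovers (17).
RF(f–l) = (144 + 17) / 2547 = 161/2547 = 0.0632 → 6.3 cM.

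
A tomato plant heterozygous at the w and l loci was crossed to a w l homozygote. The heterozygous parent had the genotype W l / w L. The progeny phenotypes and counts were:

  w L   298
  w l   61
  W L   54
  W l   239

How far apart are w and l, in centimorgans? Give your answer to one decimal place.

The recombinant classes are W L and w l: 54 + 61 = 115.
Recombination frequency = 115/652 = 0.1764 ≈ 17.6%, i.e. 17.6 centimorgans.

17.6 centimorgans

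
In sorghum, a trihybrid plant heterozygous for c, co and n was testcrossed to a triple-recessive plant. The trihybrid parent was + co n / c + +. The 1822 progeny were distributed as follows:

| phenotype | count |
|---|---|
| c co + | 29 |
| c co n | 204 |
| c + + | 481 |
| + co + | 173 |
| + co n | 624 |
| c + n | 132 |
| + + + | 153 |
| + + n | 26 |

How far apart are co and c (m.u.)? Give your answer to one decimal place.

22.6 m.u.

The two rarest classes, + + n and c co +, are the double crossovers. Comparing them with the parentals, only the co allele has switched, so co is the middle locus and the order is n – co – c.
Crossovers in the co–c interval produce the single-crossover classes c co n and + + + (204 + 153 = 357) plus the double crossovers (55).
RF(co–c) = (357 + 55) / 1822 = 412/1822 = 0.2261 → 22.6 m.u.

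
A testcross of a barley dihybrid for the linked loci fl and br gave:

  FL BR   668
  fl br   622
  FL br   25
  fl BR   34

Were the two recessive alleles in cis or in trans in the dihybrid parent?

The two most frequent classes are FL BR (668) and fl br (622); these are the parental (non-recombinant) types.
So the F1 carried FL BR on one chromosome and fl br on the other — the recessive alleles are on the same chromosome (cis / coupling).

cis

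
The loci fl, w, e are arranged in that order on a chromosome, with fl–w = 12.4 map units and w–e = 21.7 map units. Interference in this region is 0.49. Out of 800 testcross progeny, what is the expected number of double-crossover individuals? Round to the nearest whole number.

Map distances give recombination frequencies of 0.124 and 0.217 for the two intervals.
With interference 0.49 (so coincidence = 0.51), expected double-crossover frequency = 0.124 × 0.217 × 0.51 = 0.01372.
Expected number = 0.01372 × 800 = 10.98 ≈ 11.

11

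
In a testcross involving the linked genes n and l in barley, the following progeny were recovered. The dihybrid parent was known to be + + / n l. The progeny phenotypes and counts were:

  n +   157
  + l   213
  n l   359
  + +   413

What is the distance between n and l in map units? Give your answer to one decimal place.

The recombinant classes are + l and n +: 213 + 157 = 370.
Recombination frequency = 370/1142 = 0.3240 ≈ 32.4%, i.e. 32.4 map units.

32.4 map units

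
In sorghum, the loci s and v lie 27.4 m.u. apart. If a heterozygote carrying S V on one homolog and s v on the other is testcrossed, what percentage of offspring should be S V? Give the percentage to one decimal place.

A map distance of 27.4 m.u. corresponds to a recombination frequency of 0.274.
The F1 is S V / s v, so S V is a parental gamete class with expected frequency (1 − r)/2 = 0.726/2 = 0.3630.
That is 0.3630 = 36.3% of the progeny.

36.3%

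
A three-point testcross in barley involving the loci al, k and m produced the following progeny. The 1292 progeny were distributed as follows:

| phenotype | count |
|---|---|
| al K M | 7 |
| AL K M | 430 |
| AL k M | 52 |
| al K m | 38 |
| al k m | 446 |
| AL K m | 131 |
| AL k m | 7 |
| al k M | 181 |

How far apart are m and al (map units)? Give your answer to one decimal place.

The two most frequent reciprocal classes, AL K M and al k m, are the parental types, so the F1 was AL K M / al k m.
The two rarest classes, al K M and AL k m, are the double crossovers. Comparing them with the parentals, only the al allele has switched, so al is the middle locus and the order is m – al – k.
Crossovers in the m–al interval produce the single-crossover classes AL K m and al k M (131 + 181 = 312) plus the double crossovers (14).
RF(m–al) = (312 + 14) / 1292 = 326/1292 = 0.2523 → 25.2 map units.

25.2 map units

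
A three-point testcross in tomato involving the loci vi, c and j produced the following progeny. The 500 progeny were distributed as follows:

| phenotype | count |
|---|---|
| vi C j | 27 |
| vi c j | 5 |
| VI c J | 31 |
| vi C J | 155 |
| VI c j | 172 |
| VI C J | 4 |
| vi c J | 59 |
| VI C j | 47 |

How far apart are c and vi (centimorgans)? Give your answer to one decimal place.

The two most frequent reciprocal classes, VI c j and vi C J, are the parental types, so the F1 was VI c j / vi C J.
The two rarest classes, vi c j and VI C J, are the double crossovers. Comparing them with the parentals, only the vi allele has switched, so vi is the middle locus and the order is j – vi – c.
Crossovers in the vi–c interval produce the single-crossover classes VI C j and vi c J (47 + 59 = 106) plus the double crossovers (9).
RF(vi–c) = (106 + 9) / 500 = 115/500 = 0.2300 → 23.0 centimorgans.

23.0 centimorgans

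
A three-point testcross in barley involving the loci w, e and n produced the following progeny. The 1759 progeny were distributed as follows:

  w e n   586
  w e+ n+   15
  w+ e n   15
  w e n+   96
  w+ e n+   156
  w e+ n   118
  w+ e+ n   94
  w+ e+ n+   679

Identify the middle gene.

w

The two most frequent reciprocal classes, w e n and w+ e+ n+, are the parental types, so the F1 was w e n / w+ e+ n+.
The two rarest classes, w+ e n and w e+ n+, are the double crossovers. Comparing them with the parentals, only the w allele has switched, so w is the middle locus and the order is n – w – e.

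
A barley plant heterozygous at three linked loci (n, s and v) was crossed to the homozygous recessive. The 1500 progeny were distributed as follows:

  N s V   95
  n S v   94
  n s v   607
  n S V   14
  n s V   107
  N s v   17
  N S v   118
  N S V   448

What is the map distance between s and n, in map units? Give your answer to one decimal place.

The two most frequent reciprocal classes, N S V and n s v, are the parental types, so the F1 was N S V / n s v.
The two rarest classes, n S V and N s v, are the double crossovers. Comparing them with the parentals, only the n allele has switched, so n is the middle locus and the order is v – n – s.
Crossovers in the n–s interval produce the single-crossover classes N s V and n S v (95 + 94 = 189) plus the double crossovers (31).
RF(n–s) = (189 + 31) / 1500 = 220/1500 = 0.1467 → 14.7 map units.

14.7 map units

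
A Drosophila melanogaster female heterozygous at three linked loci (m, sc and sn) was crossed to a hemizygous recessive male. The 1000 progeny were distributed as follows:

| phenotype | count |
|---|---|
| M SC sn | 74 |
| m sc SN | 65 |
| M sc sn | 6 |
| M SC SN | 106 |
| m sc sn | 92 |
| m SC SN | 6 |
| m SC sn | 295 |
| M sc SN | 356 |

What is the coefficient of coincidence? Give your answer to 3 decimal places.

0.378

The two most frequent reciprocal classes, M sc SN and m SC sn, are the parental types, so the F1 was M sc SN / m SC sn.
The two rarest classes, M sc sn and m SC SN, are the double crossovers. Comparing them with the parentals, only the sn allele has switched, so sn is the middle locus and the order is m – sn – sc.
m–sn: (139 + 12)/1000 = 0.1510; sn–sc: (198 + 12)/1000 = 0.2100.
Expected DCO frequency = 0.1510 × 0.2100 ≈ 0.03171; observed = 12/1000 ≈ 0.01200.
Coefficient of coincidence = 0.01200/0.03171 ≈ 0.378.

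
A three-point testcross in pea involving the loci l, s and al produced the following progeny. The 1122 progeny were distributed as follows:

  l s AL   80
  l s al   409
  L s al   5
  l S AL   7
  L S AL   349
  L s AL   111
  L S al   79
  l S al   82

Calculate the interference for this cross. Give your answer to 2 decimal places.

The two most frequent reciprocal classes, L S AL and l s al, are the parental types, so the F1 was L S AL / l s al.
The two rarest classes, l S AL and L s al, are the double crossovers. Comparing them with the parentals, only the l allele has switched, so l is the middle locus and the order is al – l – s.
al–l: (159 + 12)/1122 = 0.1524; l–s: (193 + 12)/1122 = 0.1827.
Expected DCO frequency = 0.1524 × 0.1827 ≈ 0.02784; observed = 12/1122 ≈ 0.01070.
Coefficient of coincidence = 0.01070/0.02784 ≈ 0.38; interference = 1 − 0.38 = 0.62.

0.62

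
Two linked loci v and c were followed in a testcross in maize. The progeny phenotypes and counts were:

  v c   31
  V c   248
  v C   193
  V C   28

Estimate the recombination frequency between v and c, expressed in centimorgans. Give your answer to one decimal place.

11.8 centimorgans

The two most frequent classes, V c (248) and v C (193), are the parental types, so the F1 was V c / v C.
The recombinant classes are V C and v c: 28 + 31 = 59.
Recombination frequency = 59/500 = 0.1180 ≈ 11.8%, i.e. 11.8 centimorgans.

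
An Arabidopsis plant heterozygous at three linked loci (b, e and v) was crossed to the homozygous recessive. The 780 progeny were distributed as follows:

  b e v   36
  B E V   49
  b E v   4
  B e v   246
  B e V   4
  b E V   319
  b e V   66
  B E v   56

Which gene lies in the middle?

The two most frequent reciprocal classes, B e v and b E V, are the parental types, so the F1 was B e v / b E V.
The two rarest classes, B e V and b E v, are the double crossovers. Comparing them with the parentals, only the v allele has switched, so v is the middle locus and the order is e – v – b.

v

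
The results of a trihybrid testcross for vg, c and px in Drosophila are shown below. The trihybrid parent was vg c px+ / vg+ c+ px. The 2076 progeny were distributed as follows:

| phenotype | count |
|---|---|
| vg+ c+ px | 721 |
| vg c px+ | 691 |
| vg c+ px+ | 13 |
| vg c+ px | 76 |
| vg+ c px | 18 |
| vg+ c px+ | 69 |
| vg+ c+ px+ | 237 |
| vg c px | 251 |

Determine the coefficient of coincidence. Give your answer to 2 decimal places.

0.70

The two rarest classes, vg c+ px+ and vg+ c px, are the double crossovers. Comparing them with the parentals, only the c allele has switched, so c is the middle locus and the order is vg – c – px.
vg–c: (145 + 31)/2076 = 0.0848; c–px: (488 + 31)/2076 = 0.2500.
Expected DCO frequency = 0.0848 × 0.2500 ≈ 0.02120; observed = 31/2076 ≈ 0.01493.
Coefficient of coincidence = 0.01493/0.02120 ≈ 0.70.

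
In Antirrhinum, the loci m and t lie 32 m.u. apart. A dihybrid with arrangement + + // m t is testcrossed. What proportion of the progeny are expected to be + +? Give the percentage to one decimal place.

34.0%

A map distance of 32 m.u. corresponds to a recombination frequency of 0.320.
The F1 is + + / m t, so + + is a parental gamete class with expected frequency (1 − r)/2 = 0.680/2 = 0.3400.
That is 0.3400 = 34.0% of the progeny.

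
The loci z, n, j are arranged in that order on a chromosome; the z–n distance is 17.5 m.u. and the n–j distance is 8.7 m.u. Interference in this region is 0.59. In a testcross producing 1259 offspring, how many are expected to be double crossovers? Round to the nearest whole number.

Map distances give recombination frequencies of 0.175 and 0.087 for the two intervals.
With interference 0.59 (so coincidence = 0.41), expected double-crossover frequency = 0.175 × 0.087 × 0.41 = 0.00624.
Expected number = 0.00624 × 1259 = 7.86 ≈ 8.

8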